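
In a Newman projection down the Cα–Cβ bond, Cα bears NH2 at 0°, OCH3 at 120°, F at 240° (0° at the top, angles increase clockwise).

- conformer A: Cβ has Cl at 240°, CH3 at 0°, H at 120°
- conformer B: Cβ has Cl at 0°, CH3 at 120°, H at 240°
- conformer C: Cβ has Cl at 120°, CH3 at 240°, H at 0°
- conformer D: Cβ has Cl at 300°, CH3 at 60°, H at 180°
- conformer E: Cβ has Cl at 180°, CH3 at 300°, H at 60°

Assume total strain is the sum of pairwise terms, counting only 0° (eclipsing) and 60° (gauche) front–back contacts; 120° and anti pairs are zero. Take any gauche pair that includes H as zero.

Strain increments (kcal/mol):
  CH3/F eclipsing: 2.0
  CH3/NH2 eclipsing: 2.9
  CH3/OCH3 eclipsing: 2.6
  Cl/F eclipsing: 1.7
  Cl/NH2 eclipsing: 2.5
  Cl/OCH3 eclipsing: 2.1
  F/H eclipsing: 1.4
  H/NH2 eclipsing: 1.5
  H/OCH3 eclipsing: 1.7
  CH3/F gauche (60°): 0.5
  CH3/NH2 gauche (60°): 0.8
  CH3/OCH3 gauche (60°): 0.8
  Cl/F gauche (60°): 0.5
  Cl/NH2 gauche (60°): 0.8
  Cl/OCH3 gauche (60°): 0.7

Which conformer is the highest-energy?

A (eclipsed): NH2–CH3 eclipsed, OCH3–H eclipsed, F–Cl eclipsed; 2.9 + 1.7 + 1.7 = 6.3 kcal/mol.
B (eclipsed): NH2–Cl eclipsed, OCH3–CH3 eclipsed, F–H eclipsed; 2.5 + 2.6 + 1.4 = 6.5 kcal/mol.
C (eclipsed): NH2–H eclipsed, OCH3–Cl eclipsed, F–CH3 eclipsed; 1.5 + 2.1 + 2.0 = 5.6 kcal/mol.
D (staggered): NH2–Cl gauche, NH2–CH3 gauche, OCH3–CH3 gauche, F–Cl gauche; 0.8 + 0.8 + 0.8 + 0.5 = 2.9 kcal/mol.
E (staggered): NH2–CH3 gauche, OCH3–Cl gauche, F–Cl gauche, F–CH3 gauche; 0.8 + 0.7 + 0.5 + 0.5 = 2.5 kcal/mol.
B has the highest total (6.5 kcal/mol).

B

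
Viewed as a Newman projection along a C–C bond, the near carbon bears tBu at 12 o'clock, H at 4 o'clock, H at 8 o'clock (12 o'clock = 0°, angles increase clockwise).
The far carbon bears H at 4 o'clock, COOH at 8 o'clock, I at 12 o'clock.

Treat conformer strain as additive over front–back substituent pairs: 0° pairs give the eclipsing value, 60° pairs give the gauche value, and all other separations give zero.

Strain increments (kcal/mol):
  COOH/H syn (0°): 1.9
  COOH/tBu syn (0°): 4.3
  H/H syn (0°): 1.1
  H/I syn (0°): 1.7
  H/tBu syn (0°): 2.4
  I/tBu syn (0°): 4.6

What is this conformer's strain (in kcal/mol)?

7.6 kcal/mol

This conformer is eclipsed. tBu at 0° is eclipsed with I at 0° (4.6); H at 120° is eclipsed with H at 120° (1.1); H at 240° is eclipsed with COOH at 240° (1.9). Total 7.6 kcal/mol.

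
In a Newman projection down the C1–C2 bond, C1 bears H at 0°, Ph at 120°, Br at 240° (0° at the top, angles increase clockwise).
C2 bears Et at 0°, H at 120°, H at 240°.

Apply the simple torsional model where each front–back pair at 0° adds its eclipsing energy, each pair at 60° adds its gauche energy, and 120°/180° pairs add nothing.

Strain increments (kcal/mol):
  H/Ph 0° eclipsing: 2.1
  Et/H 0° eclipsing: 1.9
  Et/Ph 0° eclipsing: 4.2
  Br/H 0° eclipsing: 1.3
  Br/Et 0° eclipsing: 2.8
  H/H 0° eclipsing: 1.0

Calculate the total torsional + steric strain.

This conformer (eclipsed): H–Et eclipsed, Ph–H eclipsed, Br–H eclipsed; 1.9 + 2.1 + 1.3 = 5.3 kcal/mol.

5.3 kcal/mol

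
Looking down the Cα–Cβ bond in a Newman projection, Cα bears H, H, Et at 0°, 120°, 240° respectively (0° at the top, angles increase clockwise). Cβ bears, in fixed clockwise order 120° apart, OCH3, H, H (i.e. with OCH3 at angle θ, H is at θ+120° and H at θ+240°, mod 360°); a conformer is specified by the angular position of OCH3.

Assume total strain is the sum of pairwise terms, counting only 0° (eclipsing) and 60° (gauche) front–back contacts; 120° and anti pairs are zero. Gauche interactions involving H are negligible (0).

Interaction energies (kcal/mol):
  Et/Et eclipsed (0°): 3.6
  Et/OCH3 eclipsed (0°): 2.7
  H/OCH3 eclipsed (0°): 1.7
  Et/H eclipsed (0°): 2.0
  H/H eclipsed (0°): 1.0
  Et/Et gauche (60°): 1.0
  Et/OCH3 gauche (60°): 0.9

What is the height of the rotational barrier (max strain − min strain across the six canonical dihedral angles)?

4.7 kcal/mol

OCH3 at 0° (eclipsed): H(0°)/OCH3(0°) eclipsed 1.7; H(120°)/H(120°) eclipsed 1.0; Et(240°)/H(240°) eclipsed 2.0 → 4.7 kcal/mol.
OCH3 at 60° (staggered): no non-H gauche contacts → 0.0 kcal/mol.
OCH3 at 120° (eclipsed): H(0°)/H(0°) eclipsed 1.0; H(120°)/OCH3(120°) eclipsed 1.7; Et(240°)/H(240°) eclipsed 2.0 → 4.7 kcal/mol.
OCH3 at 180° (staggered): Et(240°)/OCH3(180°) gauche 0.9 → 0.9 kcal/mol.
OCH3 at 240° (eclipsed): H(0°)/H(0°) eclipsed 1.0; H(120°)/H(120°) eclipsed 1.0; Et(240°)/OCH3(240°) eclipsed 2.7 → 4.7 kcal/mol.
OCH3 at 300° (staggered): Et(240°)/OCH3(300°) gauche 0.9 → 0.9 kcal/mol.
Max at 0° (4.7 kcal/mol), min at 60° (0.0 kcal/mol); barrier = 4.7 kcal/mol.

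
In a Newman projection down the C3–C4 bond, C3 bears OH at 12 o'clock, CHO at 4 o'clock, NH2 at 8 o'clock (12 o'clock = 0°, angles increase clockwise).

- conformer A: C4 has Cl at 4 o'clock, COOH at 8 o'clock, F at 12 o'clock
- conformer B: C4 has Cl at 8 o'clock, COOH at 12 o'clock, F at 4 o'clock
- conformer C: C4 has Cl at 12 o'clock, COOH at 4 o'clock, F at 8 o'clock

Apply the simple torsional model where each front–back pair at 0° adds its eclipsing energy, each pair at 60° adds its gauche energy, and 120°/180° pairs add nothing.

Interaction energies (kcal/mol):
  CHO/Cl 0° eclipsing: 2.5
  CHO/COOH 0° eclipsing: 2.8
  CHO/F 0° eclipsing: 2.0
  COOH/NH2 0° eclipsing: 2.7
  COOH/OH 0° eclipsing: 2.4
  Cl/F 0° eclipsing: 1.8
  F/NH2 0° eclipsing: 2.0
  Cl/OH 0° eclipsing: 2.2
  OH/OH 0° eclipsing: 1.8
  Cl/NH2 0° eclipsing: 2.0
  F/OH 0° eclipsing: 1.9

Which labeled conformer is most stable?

A (eclipsed): OH(0°)/F(0°) eclipsed 1.9; CHO(120°)/Cl(120°) eclipsed 2.5; NH2(240°)/COOH(240°) eclipsed 2.7 → 7.1 kcal/mol.
B (eclipsed): OH(0°)/COOH(0°) eclipsed 2.4; CHO(120°)/F(120°) eclipsed 2.0; NH2(240°)/Cl(240°) eclipsed 2.0 → 6.4 kcal/mol.
C (eclipsed): OH(0°)/Cl(0°) eclipsed 2.2; CHO(120°)/COOH(120°) eclipsed 2.8; NH2(240°)/F(240°) eclipsed 2.0 → 7.0 kcal/mol.
B has the lowest total (6.4 kcal/mol).

B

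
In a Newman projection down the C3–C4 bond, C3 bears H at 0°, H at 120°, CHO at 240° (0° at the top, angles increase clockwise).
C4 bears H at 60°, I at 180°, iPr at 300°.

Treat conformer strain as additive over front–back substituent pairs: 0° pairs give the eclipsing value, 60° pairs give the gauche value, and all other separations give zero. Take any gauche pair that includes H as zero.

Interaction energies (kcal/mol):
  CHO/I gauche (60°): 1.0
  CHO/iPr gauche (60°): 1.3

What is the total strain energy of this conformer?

2.3 kcal/mol

This conformer (staggered): CHO(240°)/I(180°) gauche 1.0; CHO(240°)/iPr(300°) gauche 1.3 → 2.3 kcal/mol.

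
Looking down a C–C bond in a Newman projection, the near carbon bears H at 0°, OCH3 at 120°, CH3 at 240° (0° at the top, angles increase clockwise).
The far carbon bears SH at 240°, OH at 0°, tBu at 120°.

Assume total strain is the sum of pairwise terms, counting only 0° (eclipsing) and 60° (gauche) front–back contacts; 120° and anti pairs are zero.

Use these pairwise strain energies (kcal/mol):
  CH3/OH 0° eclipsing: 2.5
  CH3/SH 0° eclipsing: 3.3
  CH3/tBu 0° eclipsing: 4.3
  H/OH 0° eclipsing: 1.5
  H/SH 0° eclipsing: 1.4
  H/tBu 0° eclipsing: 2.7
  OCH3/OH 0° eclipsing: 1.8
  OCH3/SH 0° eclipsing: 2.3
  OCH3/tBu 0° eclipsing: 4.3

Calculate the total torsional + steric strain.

This conformer (eclipsed): H(0°)/OH(0°) eclipsed 1.5; OCH3(120°)/tBu(120°) eclipsed 4.3; CH3(240°)/SH(240°) eclipsed 3.3 → 9.1 kcal/mol.

9.1 kcal/mol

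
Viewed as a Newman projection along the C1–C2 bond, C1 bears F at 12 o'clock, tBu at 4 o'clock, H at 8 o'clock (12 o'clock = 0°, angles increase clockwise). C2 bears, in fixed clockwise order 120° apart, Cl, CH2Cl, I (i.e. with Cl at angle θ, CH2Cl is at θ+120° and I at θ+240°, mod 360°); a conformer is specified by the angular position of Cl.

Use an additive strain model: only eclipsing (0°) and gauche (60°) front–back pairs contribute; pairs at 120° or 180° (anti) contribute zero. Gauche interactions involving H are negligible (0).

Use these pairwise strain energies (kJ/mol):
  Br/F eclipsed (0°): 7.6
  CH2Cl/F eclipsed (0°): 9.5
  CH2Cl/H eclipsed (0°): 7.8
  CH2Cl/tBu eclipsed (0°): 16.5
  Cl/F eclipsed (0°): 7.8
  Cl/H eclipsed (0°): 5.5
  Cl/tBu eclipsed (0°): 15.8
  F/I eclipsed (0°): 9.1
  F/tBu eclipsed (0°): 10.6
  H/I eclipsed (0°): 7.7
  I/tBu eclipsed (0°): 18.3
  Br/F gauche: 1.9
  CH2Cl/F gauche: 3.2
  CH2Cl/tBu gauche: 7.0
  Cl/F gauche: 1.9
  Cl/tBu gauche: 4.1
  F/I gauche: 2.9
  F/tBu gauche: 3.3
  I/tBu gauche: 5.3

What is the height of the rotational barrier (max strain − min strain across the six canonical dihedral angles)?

Cl at 0° (eclipsed): F(0°)/Cl(0°) eclipsed 7.8; tBu(120°)/CH2Cl(120°) eclipsed 16.5; H(240°)/I(240°) eclipsed 7.7 → 32.0 kJ/mol.
Cl at 60° (staggered): F(0°)/Cl(60°) gauche 1.9; F(0°)/I(300°) gauche 2.9; tBu(120°)/Cl(60°) gauche 4.1; tBu(120°)/CH2Cl(180°) gauche 7.0 → 15.9 kJ/mol.
Cl at 120° (eclipsed): F(0°)/I(0°) eclipsed 9.1; tBu(120°)/Cl(120°) eclipsed 15.8; H(240°)/CH2Cl(240°) eclipsed 7.8 → 32.7 kJ/mol.
Cl at 180° (staggered): F(0°)/CH2Cl(300°) gauche 3.2; F(0°)/I(60°) gauche 2.9; tBu(120°)/Cl(180°) gauche 4.1; tBu(120°)/I(60°) gauche 5.3 → 15.5 kJ/mol.
Cl at 240° (eclipsed): F(0°)/CH2Cl(0°) eclipsed 9.5; tBu(120°)/I(120°) eclipsed 18.3; H(240°)/Cl(240°) eclipsed 5.5 → 33.3 kJ/mol.
Cl at 300° (staggered): F(0°)/Cl(300°) gauche 1.9; F(0°)/CH2Cl(60°) gauche 3.2; tBu(120°)/CH2Cl(60°) gauche 7.0; tBu(120°)/I(180°) gauche 5.3 → 17.4 kJ/mol.
Max at 240° (33.3 kJ/mol), min at 180° (15.5 kJ/mol); barrier = 17.8 kJ/mol.

17.8 kJ/mol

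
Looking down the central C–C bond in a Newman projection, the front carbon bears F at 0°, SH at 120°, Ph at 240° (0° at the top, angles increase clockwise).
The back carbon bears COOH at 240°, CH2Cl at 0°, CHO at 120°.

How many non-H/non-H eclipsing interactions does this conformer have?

Non-H eclipsing pairs: F(0°)/CH2Cl(0°); SH(120°)/CHO(120°); Ph(240°)/COOH(240°) — 3 interactions.

3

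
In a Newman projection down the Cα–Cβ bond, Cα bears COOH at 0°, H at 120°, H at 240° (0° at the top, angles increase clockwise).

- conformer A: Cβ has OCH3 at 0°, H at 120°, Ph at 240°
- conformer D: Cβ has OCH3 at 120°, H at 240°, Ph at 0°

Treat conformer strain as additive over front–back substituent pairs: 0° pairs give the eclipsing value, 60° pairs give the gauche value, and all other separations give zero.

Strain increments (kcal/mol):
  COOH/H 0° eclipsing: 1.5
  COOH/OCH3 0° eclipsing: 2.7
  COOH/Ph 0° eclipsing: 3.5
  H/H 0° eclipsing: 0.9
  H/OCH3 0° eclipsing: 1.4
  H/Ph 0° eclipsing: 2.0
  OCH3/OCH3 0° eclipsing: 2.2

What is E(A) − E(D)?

-0.2 kcal/mol

A (eclipsed): COOH(0°)/OCH3(0°) eclipsed 2.7; H(120°)/H(120°) eclipsed 0.9; H(240°)/Ph(240°) eclipsed 2.0 → 5.6 kcal/mol.
D (eclipsed): COOH(0°)/Ph(0°) eclipsed 3.5; H(120°)/OCH3(120°) eclipsed 1.4; H(240°)/H(240°) eclipsed 0.9 → 5.8 kcal/mol.
E(A) − E(D) = 5.6 − 5.8 = -0.2 kcal/mol.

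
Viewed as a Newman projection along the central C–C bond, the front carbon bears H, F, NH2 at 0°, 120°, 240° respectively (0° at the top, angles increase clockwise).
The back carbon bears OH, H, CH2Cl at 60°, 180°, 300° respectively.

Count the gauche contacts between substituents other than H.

2

Non-H gauche pairs: F(120°)/OH(60°); NH2(240°)/CH2Cl(300°) — 2 interactions.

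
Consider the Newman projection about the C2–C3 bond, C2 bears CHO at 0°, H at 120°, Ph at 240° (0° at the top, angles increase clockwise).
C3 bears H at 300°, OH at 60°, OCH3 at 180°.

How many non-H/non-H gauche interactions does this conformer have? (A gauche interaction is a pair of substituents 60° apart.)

2

Non-H gauche pairs: CHO(0°)/OH(60°); Ph(240°)/OCH3(180°) — 2 interactions.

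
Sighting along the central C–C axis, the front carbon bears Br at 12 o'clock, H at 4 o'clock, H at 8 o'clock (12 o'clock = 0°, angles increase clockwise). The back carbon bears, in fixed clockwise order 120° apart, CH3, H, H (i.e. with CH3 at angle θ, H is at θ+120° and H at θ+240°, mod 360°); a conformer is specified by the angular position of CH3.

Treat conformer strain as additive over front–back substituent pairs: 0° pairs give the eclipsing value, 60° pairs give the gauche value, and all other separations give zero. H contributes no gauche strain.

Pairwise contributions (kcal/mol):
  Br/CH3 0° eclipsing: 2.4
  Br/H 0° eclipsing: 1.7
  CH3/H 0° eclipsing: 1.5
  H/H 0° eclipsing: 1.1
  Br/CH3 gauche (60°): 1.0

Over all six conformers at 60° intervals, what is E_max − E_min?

CH3 at 0° is eclipsed. Br at 0° is eclipsed with CH3 at 0° (2.4); H at 120° is eclipsed with H at 120° (1.1); H at 240° is eclipsed with H at 240° (1.1). Total 4.6 kcal/mol.
CH3 at 60° is staggered. Br at 0° is gauche with CH3 at 60° (1.0). Total 1.0 kcal/mol.
CH3 at 120° is eclipsed. Br at 0° is eclipsed with H at 0° (1.7); H at 120° is eclipsed with CH3 at 120° (1.5); H at 240° is eclipsed with H at 240° (1.1). Total 4.3 kcal/mol.
CH3 at 180° (staggered): no non-H gauche contacts → 0.0 kcal/mol.
CH3 at 240° is eclipsed. Br at 0° is eclipsed with H at 0° (1.7); H at 120° is eclipsed with H at 120° (1.1); H at 240° is eclipsed with CH3 at 240° (1.5). Total 4.3 kcal/mol.
CH3 at 300° is staggered. Br at 0° is gauche with CH3 at 300° (1.0). Total 1.0 kcal/mol.
Max at 0° (4.6 kcal/mol), min at 180° (0.0 kcal/mol); barrier = 4.6 kcal/mol.

4.6 kcal/mol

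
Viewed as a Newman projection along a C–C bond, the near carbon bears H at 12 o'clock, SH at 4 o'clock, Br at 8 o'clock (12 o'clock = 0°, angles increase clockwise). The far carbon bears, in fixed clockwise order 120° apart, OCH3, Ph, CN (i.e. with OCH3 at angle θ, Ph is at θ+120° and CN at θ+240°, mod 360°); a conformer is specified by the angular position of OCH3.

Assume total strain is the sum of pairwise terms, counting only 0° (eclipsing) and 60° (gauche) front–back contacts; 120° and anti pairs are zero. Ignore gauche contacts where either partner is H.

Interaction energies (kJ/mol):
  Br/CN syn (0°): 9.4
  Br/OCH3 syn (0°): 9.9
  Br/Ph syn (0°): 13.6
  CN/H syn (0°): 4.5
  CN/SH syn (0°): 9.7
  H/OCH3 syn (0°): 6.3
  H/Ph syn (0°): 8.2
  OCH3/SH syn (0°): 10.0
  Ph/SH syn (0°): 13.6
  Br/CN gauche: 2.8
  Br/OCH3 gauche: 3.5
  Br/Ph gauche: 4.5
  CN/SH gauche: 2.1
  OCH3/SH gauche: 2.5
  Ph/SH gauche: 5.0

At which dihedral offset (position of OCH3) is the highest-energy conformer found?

OCH3 at 0° (eclipsed): H–OCH3 eclipsed, SH–Ph eclipsed, Br–CN eclipsed; 6.3 + 13.6 + 9.4 = 29.3 kJ/mol.
OCH3 at 60° (staggered): SH–OCH3 gauche, SH–Ph gauche, Br–Ph gauche, Br–CN gauche; 2.5 + 5.0 + 4.5 + 2.8 = 14.8 kJ/mol.
OCH3 at 120° (eclipsed): H–CN eclipsed, SH–OCH3 eclipsed, Br–Ph eclipsed; 4.5 + 10.0 + 13.6 = 28.1 kJ/mol.
OCH3 at 180° (staggered): SH–OCH3 gauche, SH–CN gauche, Br–OCH3 gauche, Br–Ph gauche; 2.5 + 2.1 + 3.5 + 4.5 = 12.6 kJ/mol.
OCH3 at 240° (eclipsed): H–Ph eclipsed, SH–CN eclipsed, Br–OCH3 eclipsed; 8.2 + 9.7 + 9.9 = 27.8 kJ/mol.
OCH3 at 300° (staggered): SH–Ph gauche, SH–CN gauche, Br–OCH3 gauche, Br–CN gauche; 5.0 + 2.1 + 3.5 + 2.8 = 13.4 kJ/mol.
The maximum (29.3 kJ/mol) occurs with OCH3 at 0°.

0°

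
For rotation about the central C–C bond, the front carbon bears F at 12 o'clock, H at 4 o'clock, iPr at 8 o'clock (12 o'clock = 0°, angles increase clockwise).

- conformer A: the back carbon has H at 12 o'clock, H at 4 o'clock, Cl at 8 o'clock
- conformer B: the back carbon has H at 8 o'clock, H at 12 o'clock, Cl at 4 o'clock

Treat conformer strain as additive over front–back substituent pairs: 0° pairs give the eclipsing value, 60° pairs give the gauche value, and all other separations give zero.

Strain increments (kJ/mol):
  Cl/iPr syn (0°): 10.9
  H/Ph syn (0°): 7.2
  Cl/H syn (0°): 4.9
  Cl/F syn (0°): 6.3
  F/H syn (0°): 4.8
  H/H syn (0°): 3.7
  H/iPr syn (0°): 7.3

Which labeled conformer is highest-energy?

A

A (eclipsed): F(0°)/H(0°) eclipsed 4.8; H(120°)/H(120°) eclipsed 3.7; iPr(240°)/Cl(240°) eclipsed 10.9 → 19.4 kJ/mol.
B (eclipsed): F(0°)/H(0°) eclipsed 4.8; H(120°)/Cl(120°) eclipsed 4.9; iPr(240°)/H(240°) eclipsed 7.3 → 17.0 kJ/mol.
A has the highest total (19.4 kJ/mol).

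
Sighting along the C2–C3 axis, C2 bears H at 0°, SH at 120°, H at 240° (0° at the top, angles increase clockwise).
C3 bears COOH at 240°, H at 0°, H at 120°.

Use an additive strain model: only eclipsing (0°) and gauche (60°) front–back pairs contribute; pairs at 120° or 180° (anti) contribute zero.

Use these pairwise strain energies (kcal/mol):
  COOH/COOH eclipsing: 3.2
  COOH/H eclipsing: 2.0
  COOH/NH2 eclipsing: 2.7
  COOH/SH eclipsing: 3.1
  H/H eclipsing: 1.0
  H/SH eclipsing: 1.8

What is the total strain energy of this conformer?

4.8 kcal/mol

This conformer (eclipsed): H(0°)/H(0°) eclipsed 1.0; SH(120°)/H(120°) eclipsed 1.8; H(240°)/COOH(240°) eclipsed 2.0 → 4.8 kcal/mol.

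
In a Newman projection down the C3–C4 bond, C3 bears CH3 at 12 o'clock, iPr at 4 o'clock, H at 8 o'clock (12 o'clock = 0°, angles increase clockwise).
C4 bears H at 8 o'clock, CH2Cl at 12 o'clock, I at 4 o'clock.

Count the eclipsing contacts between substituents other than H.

Non-H eclipsing pairs: CH3(0°)/CH2Cl(0°); iPr(120°)/I(120°) — 2 interactions.

2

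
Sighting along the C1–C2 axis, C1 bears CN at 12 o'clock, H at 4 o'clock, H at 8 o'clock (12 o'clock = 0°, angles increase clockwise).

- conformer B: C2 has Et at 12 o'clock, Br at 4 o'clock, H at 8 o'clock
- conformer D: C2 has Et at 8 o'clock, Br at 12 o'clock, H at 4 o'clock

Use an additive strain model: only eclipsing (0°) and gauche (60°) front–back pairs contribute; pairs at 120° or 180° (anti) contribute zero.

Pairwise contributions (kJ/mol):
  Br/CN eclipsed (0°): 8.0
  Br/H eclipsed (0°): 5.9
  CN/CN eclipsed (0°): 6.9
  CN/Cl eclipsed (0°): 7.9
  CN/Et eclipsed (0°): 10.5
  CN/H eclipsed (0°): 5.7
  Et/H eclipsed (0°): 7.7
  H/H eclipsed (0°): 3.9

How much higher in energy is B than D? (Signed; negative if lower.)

+0.7 kJ/mol

B is eclipsed. CN at 0° is eclipsed with Et at 0° (10.5); H at 120° is eclipsed with Br at 120° (5.9); H at 240° is eclipsed with H at 240° (3.9). Total 20.3 kJ/mol.
D is eclipsed. CN at 0° is eclipsed with Br at 0° (8.0); H at 120° is eclipsed with H at 120° (3.9); H at 240° is eclipsed with Et at 240° (7.7). Total 19.6 kJ/mol.
E(B) − E(D) = 20.3 − 19.6 = +0.7 kJ/mol.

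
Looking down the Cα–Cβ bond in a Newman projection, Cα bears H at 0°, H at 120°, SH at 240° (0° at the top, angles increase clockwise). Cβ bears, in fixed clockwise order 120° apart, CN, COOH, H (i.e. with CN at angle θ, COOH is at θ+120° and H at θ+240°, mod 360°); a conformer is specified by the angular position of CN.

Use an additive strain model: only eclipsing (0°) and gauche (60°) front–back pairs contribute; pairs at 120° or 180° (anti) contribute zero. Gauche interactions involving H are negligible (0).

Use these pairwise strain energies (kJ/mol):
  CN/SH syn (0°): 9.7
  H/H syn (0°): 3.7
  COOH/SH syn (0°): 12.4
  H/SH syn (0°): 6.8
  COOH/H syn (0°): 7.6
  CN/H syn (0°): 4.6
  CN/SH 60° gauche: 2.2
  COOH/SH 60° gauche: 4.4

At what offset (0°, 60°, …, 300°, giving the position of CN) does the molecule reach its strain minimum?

CN at 0° is eclipsed. H at 0° is eclipsed with CN at 0° (4.6); H at 120° is eclipsed with COOH at 120° (7.6); SH at 240° is eclipsed with H at 240° (6.8). Total 19.0 kJ/mol.
CN at 60° is staggered. SH at 240° is gauche with COOH at 180° (4.4). Total 4.4 kJ/mol.
CN at 120° is eclipsed. H at 0° is eclipsed with H at 0° (3.7); H at 120° is eclipsed with CN at 120° (4.6); SH at 240° is eclipsed with COOH at 240° (12.4). Total 20.7 kJ/mol.
CN at 180° is staggered. SH at 240° is gauche with CN at 180° (2.2); SH at 240° is gauche with COOH at 300° (4.4). Total 6.6 kJ/mol.
CN at 240° is eclipsed. H at 0° is eclipsed with COOH at 0° (7.6); H at 120° is eclipsed with H at 120° (3.7); SH at 240° is eclipsed with CN at 240° (9.7). Total 21.0 kJ/mol.
CN at 300° is staggered. SH at 240° is gauche with CN at 300° (2.2). Total 2.2 kJ/mol.
The minimum (2.2 kJ/mol) occurs with CN at 300°.

300°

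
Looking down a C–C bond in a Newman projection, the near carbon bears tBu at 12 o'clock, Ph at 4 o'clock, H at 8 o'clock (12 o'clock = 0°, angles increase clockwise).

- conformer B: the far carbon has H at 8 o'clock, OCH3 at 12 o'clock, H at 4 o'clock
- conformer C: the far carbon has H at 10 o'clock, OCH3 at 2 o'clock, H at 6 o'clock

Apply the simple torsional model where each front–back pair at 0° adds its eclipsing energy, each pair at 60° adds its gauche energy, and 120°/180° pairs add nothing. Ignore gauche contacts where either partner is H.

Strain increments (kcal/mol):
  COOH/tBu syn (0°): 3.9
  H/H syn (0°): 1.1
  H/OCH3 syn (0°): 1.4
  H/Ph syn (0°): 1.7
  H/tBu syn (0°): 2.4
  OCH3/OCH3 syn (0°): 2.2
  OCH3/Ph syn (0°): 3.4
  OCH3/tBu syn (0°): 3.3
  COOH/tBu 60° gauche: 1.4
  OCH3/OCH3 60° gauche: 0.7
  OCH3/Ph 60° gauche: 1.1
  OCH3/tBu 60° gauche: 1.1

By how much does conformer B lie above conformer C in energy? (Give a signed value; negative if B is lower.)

+3.9 kcal/mol

B (eclipsed): tBu–OCH3 eclipsed, Ph–H eclipsed, H–H eclipsed; 3.3 + 1.7 + 1.1 = 6.1 kcal/mol.
C (staggered): tBu–OCH3 gauche, Ph–OCH3 gauche; 1.1 + 1.1 = 2.2 kcal/mol.
E(B) − E(C) = 6.1 − 2.2 = +3.9 kcal/mol.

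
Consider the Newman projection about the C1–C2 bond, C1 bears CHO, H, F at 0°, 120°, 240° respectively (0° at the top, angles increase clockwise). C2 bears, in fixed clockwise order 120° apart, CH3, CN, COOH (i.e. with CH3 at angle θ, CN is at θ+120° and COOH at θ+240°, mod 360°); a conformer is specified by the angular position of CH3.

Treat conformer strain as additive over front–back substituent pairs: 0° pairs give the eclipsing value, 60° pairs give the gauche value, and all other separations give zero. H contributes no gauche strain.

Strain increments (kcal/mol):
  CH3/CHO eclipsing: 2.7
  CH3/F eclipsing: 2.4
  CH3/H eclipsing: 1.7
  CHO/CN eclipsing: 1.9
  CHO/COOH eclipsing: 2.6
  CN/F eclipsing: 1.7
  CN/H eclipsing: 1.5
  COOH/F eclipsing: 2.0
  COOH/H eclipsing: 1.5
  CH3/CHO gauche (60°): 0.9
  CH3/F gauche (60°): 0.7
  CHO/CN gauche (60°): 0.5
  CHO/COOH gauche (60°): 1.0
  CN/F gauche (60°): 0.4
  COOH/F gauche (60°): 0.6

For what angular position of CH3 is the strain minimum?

180°

CH3 at 0° (eclipsed): CHO–CH3 eclipsed, H–CN eclipsed, F–COOH eclipsed; 2.7 + 1.5 + 2.0 = 6.2 kcal/mol.
CH3 at 60° (staggered): CHO–CH3 gauche, CHO–COOH gauche, F–CN gauche, F–COOH gauche; 0.9 + 1.0 + 0.4 + 0.6 = 2.9 kcal/mol.
CH3 at 120° (eclipsed): CHO–COOH eclipsed, H–CH3 eclipsed, F–CN eclipsed; 2.6 + 1.7 + 1.7 = 6.0 kcal/mol.
CH3 at 180° (staggered): CHO–CN gauche, CHO–COOH gauche, F–CH3 gauche, F–CN gauche; 0.5 + 1.0 + 0.7 + 0.4 = 2.6 kcal/mol.
CH3 at 240° (eclipsed): CHO–CN eclipsed, H–COOH eclipsed, F–CH3 eclipsed; 1.9 + 1.5 + 2.4 = 5.8 kcal/mol.
CH3 at 300° (staggered): CHO–CH3 gauche, CHO–CN gauche, F–CH3 gauche, F–COOH gauche; 0.9 + 0.5 + 0.7 + 0.6 = 2.7 kcal/mol.
The minimum (2.6 kcal/mol) occurs with CH3 at 180°.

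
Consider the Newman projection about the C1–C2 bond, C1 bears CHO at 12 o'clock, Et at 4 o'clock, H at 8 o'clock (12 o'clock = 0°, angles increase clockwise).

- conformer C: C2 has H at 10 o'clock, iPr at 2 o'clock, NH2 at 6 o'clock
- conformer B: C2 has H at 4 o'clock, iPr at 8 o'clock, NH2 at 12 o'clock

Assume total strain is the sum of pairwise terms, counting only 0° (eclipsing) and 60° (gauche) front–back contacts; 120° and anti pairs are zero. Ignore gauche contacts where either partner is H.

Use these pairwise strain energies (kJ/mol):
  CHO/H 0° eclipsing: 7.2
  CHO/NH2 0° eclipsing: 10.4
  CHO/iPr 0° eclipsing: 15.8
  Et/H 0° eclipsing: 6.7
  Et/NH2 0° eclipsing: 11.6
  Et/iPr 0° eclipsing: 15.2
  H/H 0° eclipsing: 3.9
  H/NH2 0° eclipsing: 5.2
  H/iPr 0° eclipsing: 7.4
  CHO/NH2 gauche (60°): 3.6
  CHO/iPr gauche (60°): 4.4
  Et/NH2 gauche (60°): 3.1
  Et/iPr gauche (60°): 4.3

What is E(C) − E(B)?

-12.7 kJ/mol

C (staggered): CHO–iPr gauche, Et–iPr gauche, Et–NH2 gauche; 4.4 + 4.3 + 3.1 = 11.8 kJ/mol.
B (eclipsed): CHO–NH2 eclipsed, Et–H eclipsed, H–iPr eclipsed; 10.4 + 6.7 + 7.4 = 24.5 kJ/mol.
E(C) − E(B) = 11.8 − 24.5 = -12.7 kJ/mol.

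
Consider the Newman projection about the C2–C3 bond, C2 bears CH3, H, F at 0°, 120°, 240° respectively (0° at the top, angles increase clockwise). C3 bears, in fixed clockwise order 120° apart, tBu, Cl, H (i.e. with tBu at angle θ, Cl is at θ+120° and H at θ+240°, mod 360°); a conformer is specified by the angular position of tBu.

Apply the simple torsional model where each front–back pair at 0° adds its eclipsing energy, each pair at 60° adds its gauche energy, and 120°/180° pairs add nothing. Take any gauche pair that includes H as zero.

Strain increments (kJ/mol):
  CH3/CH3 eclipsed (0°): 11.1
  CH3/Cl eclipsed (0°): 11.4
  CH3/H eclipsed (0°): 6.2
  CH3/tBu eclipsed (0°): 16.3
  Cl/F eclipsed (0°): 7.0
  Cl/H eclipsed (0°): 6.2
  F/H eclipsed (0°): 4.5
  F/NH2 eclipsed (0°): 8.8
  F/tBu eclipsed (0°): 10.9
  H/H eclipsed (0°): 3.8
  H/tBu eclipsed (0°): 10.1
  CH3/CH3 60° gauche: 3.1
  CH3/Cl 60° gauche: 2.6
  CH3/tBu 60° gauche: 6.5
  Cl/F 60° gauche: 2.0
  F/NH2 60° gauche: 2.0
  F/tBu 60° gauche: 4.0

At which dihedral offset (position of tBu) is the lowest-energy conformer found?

60°

tBu at 0° (eclipsed): CH3(0°)/tBu(0°) eclipsed 16.3; H(120°)/Cl(120°) eclipsed 6.2; F(240°)/H(240°) eclipsed 4.5 → 27.0 kJ/mol.
tBu at 60° (staggered): CH3(0°)/tBu(60°) gauche 6.5; F(240°)/Cl(180°) gauche 2.0 → 8.5 kJ/mol.
tBu at 120° (eclipsed): CH3(0°)/H(0°) eclipsed 6.2; H(120°)/tBu(120°) eclipsed 10.1; F(240°)/Cl(240°) eclipsed 7.0 → 23.3 kJ/mol.
tBu at 180° (staggered): CH3(0°)/Cl(300°) gauche 2.6; F(240°)/tBu(180°) gauche 4.0; F(240°)/Cl(300°) gauche 2.0 → 8.6 kJ/mol.
tBu at 240° (eclipsed): CH3(0°)/Cl(0°) eclipsed 11.4; H(120°)/H(120°) eclipsed 3.8; F(240°)/tBu(240°) eclipsed 10.9 → 26.1 kJ/mol.
tBu at 300° (staggered): CH3(0°)/tBu(300°) gauche 6.5; CH3(0°)/Cl(60°) gauche 2.6; F(240°)/tBu(300°) gauche 4.0 → 13.1 kJ/mol.
The minimum (8.5 kJ/mol) occurs with tBu at 60°.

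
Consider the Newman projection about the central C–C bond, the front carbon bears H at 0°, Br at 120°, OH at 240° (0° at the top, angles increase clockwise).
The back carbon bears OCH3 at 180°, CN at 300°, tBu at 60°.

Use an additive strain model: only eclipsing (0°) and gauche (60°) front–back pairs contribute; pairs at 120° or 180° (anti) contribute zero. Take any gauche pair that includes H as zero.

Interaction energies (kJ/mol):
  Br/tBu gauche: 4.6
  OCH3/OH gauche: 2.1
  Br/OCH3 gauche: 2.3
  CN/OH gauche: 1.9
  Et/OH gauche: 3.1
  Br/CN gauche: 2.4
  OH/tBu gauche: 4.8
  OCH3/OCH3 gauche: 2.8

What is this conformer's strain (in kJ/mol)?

10.9 kJ/mol

This conformer is staggered. Br at 120° is gauche with OCH3 at 180° (2.3); Br at 120° is gauche with tBu at 60° (4.6); OH at 240° is gauche with OCH3 at 180° (2.1); OH at 240° is gauche with CN at 300° (1.9). Total 10.9 kJ/mol.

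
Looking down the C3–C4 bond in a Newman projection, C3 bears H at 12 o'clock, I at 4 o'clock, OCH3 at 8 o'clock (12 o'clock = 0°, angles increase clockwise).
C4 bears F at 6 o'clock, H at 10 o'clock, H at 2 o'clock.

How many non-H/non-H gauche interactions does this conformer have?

Non-H gauche pairs: I(120°)/F(180°); OCH3(240°)/F(180°) — 2 interactions.

2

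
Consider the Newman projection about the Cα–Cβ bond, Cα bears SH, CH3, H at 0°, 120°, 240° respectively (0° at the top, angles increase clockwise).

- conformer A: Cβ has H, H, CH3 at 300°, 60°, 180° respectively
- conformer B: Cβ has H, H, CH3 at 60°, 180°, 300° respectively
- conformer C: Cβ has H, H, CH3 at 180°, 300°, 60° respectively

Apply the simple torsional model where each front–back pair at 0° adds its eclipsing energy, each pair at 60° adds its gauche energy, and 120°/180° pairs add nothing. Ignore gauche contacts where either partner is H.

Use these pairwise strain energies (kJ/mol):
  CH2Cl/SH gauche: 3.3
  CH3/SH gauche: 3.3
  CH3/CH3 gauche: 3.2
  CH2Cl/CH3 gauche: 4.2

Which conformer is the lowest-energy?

A

A (staggered): CH3–CH3 gauche; 3.2 = 3.2 kJ/mol.
B (staggered): SH–CH3 gauche; 3.3 = 3.3 kJ/mol.
C (staggered): SH–CH3 gauche, CH3–CH3 gauche; 3.3 + 3.2 = 6.5 kJ/mol.
A has the lowest total (3.2 kJ/mol).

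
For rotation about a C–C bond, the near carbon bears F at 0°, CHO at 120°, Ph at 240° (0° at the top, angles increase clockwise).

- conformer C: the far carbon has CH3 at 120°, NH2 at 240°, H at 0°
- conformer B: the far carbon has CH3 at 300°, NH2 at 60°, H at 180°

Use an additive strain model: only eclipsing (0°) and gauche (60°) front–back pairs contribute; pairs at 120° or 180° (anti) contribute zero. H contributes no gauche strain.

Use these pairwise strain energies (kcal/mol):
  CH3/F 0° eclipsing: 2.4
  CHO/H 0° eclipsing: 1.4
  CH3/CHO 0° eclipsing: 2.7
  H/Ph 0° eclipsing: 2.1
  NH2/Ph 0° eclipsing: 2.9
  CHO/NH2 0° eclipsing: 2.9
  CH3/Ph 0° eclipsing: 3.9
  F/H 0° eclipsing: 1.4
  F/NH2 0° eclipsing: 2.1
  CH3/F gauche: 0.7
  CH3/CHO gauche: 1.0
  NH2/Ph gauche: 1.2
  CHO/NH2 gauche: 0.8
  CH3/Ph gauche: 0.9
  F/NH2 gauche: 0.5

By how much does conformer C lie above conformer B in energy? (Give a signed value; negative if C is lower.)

C (eclipsed): F–H eclipsed, CHO–CH3 eclipsed, Ph–NH2 eclipsed; 1.4 + 2.7 + 2.9 = 7.0 kcal/mol.
B (staggered): F–CH3 gauche, F–NH2 gauche, CHO–NH2 gauche, Ph–CH3 gauche; 0.7 + 0.5 + 0.8 + 0.9 = 2.9 kcal/mol.
E(C) − E(B) = 7.0 − 2.9 = +4.1 kcal/mol.

+4.1 kcal/mol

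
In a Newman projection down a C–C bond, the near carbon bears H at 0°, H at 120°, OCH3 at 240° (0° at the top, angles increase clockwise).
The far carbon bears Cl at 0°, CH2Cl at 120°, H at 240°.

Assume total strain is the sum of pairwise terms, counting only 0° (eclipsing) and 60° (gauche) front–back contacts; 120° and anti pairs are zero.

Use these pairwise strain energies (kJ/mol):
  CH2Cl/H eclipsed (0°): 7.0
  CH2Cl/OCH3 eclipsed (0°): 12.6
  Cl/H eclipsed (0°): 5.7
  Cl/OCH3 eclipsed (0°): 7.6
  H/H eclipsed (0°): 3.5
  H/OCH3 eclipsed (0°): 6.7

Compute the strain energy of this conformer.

This conformer (eclipsed): H–Cl eclipsed, H–CH2Cl eclipsed, OCH3–H eclipsed; 5.7 + 7.0 + 6.7 = 19.4 kJ/mol.

19.4 kJ/mol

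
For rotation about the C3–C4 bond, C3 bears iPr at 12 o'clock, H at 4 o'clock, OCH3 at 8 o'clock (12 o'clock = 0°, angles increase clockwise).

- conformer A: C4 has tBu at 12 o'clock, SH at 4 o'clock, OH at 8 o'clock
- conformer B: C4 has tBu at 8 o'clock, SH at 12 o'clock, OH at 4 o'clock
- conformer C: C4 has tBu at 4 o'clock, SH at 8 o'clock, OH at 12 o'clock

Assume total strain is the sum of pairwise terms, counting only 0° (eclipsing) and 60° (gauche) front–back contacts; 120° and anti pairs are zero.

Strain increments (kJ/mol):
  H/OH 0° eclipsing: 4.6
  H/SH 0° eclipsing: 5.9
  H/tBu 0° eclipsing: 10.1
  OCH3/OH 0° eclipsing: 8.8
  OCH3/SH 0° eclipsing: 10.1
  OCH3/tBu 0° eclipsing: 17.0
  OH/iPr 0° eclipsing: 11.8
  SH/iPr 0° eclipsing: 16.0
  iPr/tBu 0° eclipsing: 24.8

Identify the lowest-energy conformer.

C

A (eclipsed): iPr–tBu eclipsed, H–SH eclipsed, OCH3–OH eclipsed; 24.8 + 5.9 + 8.8 = 39.5 kJ/mol.
B (eclipsed): iPr–SH eclipsed, H–OH eclipsed, OCH3–tBu eclipsed; 16.0 + 4.6 + 17.0 = 37.6 kJ/mol.
C (eclipsed): iPr–OH eclipsed, H–tBu eclipsed, OCH3–SH eclipsed; 11.8 + 10.1 + 10.1 = 32.0 kJ/mol.
C has the lowest total (32.0 kJ/mol).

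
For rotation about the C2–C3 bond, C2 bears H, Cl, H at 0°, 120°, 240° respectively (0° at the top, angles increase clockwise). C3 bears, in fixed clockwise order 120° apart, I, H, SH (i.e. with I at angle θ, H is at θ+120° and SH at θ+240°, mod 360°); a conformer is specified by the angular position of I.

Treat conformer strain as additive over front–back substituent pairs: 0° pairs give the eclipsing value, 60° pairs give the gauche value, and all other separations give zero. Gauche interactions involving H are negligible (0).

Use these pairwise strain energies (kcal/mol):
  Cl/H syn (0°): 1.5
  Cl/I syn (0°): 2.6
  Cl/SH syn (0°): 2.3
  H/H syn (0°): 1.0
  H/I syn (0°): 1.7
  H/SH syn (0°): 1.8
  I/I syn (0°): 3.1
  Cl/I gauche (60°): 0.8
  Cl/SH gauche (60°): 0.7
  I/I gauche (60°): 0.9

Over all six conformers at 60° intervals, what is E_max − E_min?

I at 0° is eclipsed. H at 0° is eclipsed with I at 0° (1.7); Cl at 120° is eclipsed with H at 120° (1.5); H at 240° is eclipsed with SH at 240° (1.8). Total 5.0 kcal/mol.
I at 60° is staggered. Cl at 120° is gauche with I at 60° (0.8). Total 0.8 kcal/mol.
I at 120° is eclipsed. H at 0° is eclipsed with SH at 0° (1.8); Cl at 120° is eclipsed with I at 120° (2.6); H at 240° is eclipsed with H at 240° (1.0). Total 5.4 kcal/mol.
I at 180° is staggered. Cl at 120° is gauche with I at 180° (0.8); Cl at 120° is gauche with SH at 60° (0.7). Total 1.5 kcal/mol.
I at 240° is eclipsed. H at 0° is eclipsed with H at 0° (1.0); Cl at 120° is eclipsed with SH at 120° (2.3); H at 240° is eclipsed with I at 240° (1.7). Total 5.0 kcal/mol.
I at 300° is staggered. Cl at 120° is gauche with SH at 180° (0.7). Total 0.7 kcal/mol.
Max at 120° (5.4 kcal/mol), min at 300° (0.7 kcal/mol); barrier = 4.7 kcal/mol.

4.7 kcal/mol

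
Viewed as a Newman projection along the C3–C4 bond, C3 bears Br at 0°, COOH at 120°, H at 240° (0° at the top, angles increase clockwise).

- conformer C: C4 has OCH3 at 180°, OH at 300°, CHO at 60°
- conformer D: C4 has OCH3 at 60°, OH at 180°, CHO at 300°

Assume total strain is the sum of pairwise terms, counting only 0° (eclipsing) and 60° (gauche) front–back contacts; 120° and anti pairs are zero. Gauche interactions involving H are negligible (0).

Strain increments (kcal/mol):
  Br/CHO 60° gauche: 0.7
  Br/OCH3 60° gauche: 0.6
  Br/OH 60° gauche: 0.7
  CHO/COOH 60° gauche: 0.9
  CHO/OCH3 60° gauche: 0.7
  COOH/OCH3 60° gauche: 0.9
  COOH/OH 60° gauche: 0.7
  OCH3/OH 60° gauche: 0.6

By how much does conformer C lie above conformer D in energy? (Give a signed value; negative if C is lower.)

C (staggered): Br–OH gauche, Br–CHO gauche, COOH–OCH3 gauche, COOH–CHO gauche; 0.7 + 0.7 + 0.9 + 0.9 = 3.2 kcal/mol.
D (staggered): Br–OCH3 gauche, Br–CHO gauche, COOH–OCH3 gauche, COOH–OH gauche; 0.6 + 0.7 + 0.9 + 0.7 = 2.9 kcal/mol.
E(C) − E(D) = 3.2 − 2.9 = +0.3 kcal/mol.

+0.3 kcal/mol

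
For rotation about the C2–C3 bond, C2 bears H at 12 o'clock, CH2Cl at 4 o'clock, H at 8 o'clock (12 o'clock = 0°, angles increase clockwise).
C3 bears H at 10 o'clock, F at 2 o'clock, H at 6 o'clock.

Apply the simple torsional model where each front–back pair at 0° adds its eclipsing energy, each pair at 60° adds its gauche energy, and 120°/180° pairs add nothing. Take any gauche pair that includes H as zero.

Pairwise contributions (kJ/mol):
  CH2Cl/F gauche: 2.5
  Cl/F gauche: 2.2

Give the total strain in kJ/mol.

This conformer (staggered): CH2Cl(120°)/F(60°) gauche 2.5 → 2.5 kJ/mol.

2.5 kJ/mol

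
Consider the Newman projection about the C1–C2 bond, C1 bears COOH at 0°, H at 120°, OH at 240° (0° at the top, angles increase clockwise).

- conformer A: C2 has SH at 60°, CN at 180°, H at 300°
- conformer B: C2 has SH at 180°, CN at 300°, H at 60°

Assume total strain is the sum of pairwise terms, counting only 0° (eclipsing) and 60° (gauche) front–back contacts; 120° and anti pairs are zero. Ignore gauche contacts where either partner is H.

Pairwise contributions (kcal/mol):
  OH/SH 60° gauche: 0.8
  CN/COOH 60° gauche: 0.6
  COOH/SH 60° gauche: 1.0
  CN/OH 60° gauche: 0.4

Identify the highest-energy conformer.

A is staggered. COOH at 0° is gauche with SH at 60° (1.0); OH at 240° is gauche with CN at 180° (0.4). Total 1.4 kcal/mol.
B is staggered. COOH at 0° is gauche with CN at 300° (0.6); OH at 240° is gauche with SH at 180° (0.8); OH at 240° is gauche with CN at 300° (0.4). Total 1.8 kcal/mol.
B has the highest total (1.8 kcal/mol).

B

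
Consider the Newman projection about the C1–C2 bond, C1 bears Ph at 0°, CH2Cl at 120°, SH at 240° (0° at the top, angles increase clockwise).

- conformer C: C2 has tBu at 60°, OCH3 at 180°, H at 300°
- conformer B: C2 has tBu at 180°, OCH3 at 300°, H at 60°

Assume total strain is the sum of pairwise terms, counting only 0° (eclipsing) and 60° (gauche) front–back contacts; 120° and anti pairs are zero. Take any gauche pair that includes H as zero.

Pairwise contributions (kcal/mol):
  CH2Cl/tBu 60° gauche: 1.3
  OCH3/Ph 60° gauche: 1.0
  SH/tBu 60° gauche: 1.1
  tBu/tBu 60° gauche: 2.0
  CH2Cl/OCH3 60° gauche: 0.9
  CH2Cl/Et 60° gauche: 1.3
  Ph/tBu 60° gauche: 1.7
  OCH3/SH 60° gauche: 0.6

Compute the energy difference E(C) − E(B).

C is staggered. Ph at 0° is gauche with tBu at 60° (1.7); CH2Cl at 120° is gauche with tBu at 60° (1.3); CH2Cl at 120° is gauche with OCH3 at 180° (0.9); SH at 240° is gauche with OCH3 at 180° (0.6). Total 4.5 kcal/mol.
B is staggered. Ph at 0° is gauche with OCH3 at 300° (1.0); CH2Cl at 120° is gauche with tBu at 180° (1.3); SH at 240° is gauche with tBu at 180° (1.1); SH at 240° is gauche with OCH3 at 300° (0.6). Total 4.0 kcal/mol.
E(C) − E(B) = 4.5 − 4.0 = +0.5 kcal/mol.

+0.5 kcal/mol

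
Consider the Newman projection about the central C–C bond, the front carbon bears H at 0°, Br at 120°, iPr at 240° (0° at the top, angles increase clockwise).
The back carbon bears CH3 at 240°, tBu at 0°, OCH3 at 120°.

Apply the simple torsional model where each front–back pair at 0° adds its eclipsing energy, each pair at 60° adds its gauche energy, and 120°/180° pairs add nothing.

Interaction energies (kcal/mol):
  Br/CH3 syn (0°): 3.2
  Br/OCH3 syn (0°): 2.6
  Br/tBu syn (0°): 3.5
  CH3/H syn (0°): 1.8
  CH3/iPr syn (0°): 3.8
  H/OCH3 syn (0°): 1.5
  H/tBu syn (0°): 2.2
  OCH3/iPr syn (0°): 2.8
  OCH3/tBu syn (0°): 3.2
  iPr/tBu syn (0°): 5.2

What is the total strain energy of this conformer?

This conformer (eclipsed): H–tBu eclipsed, Br–OCH3 eclipsed, iPr–CH3 eclipsed; 2.2 + 2.6 + 3.8 = 8.6 kcal/mol.

8.6 kcal/mol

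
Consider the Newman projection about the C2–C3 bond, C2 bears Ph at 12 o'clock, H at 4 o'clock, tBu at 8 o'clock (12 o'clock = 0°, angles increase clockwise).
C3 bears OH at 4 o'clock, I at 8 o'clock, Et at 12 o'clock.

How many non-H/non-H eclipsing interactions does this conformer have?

Non-H eclipsing pairs: Ph(0°)/Et(0°); tBu(240°)/I(240°) — 2 interactions.

2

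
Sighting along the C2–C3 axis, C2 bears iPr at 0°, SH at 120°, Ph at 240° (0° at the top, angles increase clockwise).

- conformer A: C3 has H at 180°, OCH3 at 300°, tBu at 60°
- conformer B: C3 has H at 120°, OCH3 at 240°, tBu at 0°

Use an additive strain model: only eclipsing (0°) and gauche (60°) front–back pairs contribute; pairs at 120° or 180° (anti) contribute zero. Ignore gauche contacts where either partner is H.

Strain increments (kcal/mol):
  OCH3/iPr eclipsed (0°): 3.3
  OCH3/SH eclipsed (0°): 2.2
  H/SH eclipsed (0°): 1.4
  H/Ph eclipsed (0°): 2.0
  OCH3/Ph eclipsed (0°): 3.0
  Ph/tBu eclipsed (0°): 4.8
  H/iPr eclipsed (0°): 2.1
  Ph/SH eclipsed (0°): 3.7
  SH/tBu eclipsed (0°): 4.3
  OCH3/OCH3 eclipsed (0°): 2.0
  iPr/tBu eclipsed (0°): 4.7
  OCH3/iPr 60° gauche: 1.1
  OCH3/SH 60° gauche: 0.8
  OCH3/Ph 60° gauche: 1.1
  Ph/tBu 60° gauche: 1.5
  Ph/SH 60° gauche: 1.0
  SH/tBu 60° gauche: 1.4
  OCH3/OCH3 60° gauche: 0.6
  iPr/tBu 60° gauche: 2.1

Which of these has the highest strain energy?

B

A (staggered): iPr(0°)/OCH3(300°) gauche 1.1; iPr(0°)/tBu(60°) gauche 2.1; SH(120°)/tBu(60°) gauche 1.4; Ph(240°)/OCH3(300°) gauche 1.1 → 5.7 kcal/mol.
B (eclipsed): iPr(0°)/tBu(0°) eclipsed 4.7; SH(120°)/H(120°) eclipsed 1.4; Ph(240°)/OCH3(240°) eclipsed 3.0 → 9.1 kcal/mol.
B has the highest total (9.1 kcal/mol).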